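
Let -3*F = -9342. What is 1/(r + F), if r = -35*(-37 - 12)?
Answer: 1/4829 ≈ 0.00020708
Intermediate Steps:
r = 1715 (r = -35*(-49) = 1715)
F = 3114 (F = -⅓*(-9342) = 3114)
1/(r + F) = 1/(1715 + 3114) = 1/4829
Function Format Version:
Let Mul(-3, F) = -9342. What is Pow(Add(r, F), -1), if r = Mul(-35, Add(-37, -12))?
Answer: Rational(1, 4829) ≈ 0.00020708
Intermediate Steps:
r = 1715 (r = Mul(-35, -49) = 1715)
F = 3114 (F = Mul(Rational(-1, 3), -9342) = 3114)
Pow(Add(r, F), -1) = Pow(Add(1715, 3114), -1) = Pow(4829, -1) = Rational(1, 4829)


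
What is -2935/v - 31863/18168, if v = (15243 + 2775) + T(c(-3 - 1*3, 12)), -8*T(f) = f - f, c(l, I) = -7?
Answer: -104571769/54558504 ≈ -1.9167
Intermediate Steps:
T(f) = 0 (T(f) = -(f - f)/8 = -⅛*0 = 0)
v = 18018 (v = (15243 + 2775) + 0 = 18018 + 0 = 18018)
-2935/v - 31863/18168 = -2935/18018 - 31863/18168 = -2935*1/18018 - 31863*1/18168 = -2935/18018 - 10621/6056 = -104571769/54558504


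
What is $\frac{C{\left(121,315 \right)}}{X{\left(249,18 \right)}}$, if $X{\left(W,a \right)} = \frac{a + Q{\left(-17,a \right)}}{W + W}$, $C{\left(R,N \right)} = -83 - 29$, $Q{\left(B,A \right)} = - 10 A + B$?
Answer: $\frac{55776}{179} \approx 311.6$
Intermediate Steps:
$Q{\left(B,A \right)} = B - 10 A$
$C{\left(R,N \right)} = -112$
$X{\left(W,a \right)} = \frac{-17 - 9 a}{2 W}$ ($X{\left(W,a \right)} = \frac{a - \left(17 + 10 a\right)}{W + W} = \frac{-17 - 9 a}{2 W}$)
$\frac{C{\left(121,315 \right)}}{X{\left(249,18 \right)}} = - \frac{112}{\frac{1}{2} \cdot \frac{1}{249} \left(-17 - 162\right)} = - \frac{112}{\frac{1}{2} \cdot \frac{1}{249} \left(-179\right)} = - \frac{112}{- \frac{179}{498}} = \left(-112\right) \left(- \frac{498}{179}\right) = \frac{55776}{179}$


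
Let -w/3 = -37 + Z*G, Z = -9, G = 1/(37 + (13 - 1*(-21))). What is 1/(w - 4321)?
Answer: -71/298883 ≈ -0.00023755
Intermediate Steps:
G = 1/71 (G = 1/(37 + (13 + 21)) = 1/(37 + 34) = 1/71 ≈ 0.014085)
w = 7908/71 (w = -3*(-37 - 9*1/71) = -3*(-37 - 9/71) = -3*(-2636/71) = 7908/71 ≈ 111.38)
1/(w - 4321) = 1/(7908/71 - 4321) = 1/(-298883/71) = -71/298883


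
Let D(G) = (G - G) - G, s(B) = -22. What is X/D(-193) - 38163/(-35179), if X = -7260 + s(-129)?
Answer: -248808019/6789547 ≈ -36.646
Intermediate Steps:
X = -7282 (X = -7260 - 22 = -7282)
D(G) = -G (D(G) = 0 - G = -G)
X/D(-193) - 38163/(-35179) = -7282/((-1*(-193))) - 38163/(-35179) = -7282/193 - 38163*(-1/35179) = -7282*1/193 + 38163/35179 = -7282/193 + 38163/35179 = -248808019/6789547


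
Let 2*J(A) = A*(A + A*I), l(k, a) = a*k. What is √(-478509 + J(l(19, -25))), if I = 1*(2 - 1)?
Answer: 2*I*√63221 ≈ 502.88*I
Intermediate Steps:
I = 1 (I = 1*1 = 1)
J(A) = A² (J(A) = (A*(A + A*1))/2 = (A*(A + A))/2 = (A*(2*A))/2 = (2*A²)/2 = A²)
√(-478509 + J(l(19, -25))) = √(-478509 + (-25*19)²) = √(-478509 + (-475)²) = √(-478509 + 225625) = √(-252884) = 2*I*√63221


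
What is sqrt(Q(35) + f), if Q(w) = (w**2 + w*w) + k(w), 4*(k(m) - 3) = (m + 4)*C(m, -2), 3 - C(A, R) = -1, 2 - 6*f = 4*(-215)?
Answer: sqrt(23721)/3 ≈ 51.339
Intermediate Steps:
f = 431/3 (f = 1/3 - 2*(-215)/3 = 1/3 - 1/6*(-860) = 1/3 + 430/3 = 431/3 ≈ 143.67)
C(A, R) = 4 (C(A, R) = 3 - 1*(-1) = 3 + 1 = 4)
k(m) = 7 + m (k(m) = 3 + ((m + 4)*4)/4 = 3 + ((4 + m)*4)/4 = 3 + (16 + 4*m)/4 = 3 + (4 + m) = 7 + m)
Q(w) = 7 + w + 2*w**2 (Q(w) = (w**2 + w*w) + (7 + w) = (w**2 + w**2) + (7 + w) = 2*w**2 + (7 + w) = 7 + w + 2*w**2)
sqrt(Q(35) + f) = sqrt((7 + 35 + 2*35**2) + 431/3) = sqrt((7 + 35 + 2*1225) + 431/3) = sqrt((7 + 35 + 2450) + 431/3) = sqrt(2492 + 431/3) = sqrt(7907/3) = sqrt(23721)/3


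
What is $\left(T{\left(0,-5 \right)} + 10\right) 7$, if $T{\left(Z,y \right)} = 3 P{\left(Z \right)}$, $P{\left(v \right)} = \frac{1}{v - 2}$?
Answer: $\frac{119}{2} \approx 59.5$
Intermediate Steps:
$P{\left(v \right)} = \frac{1}{-2 + v}$
$T{\left(Z,y \right)} = \frac{3}{-2 + Z}$
$\left(T{\left(0,-5 \right)} + 10\right) 7 = \left(\frac{3}{-2 + 0} + 10\right) 7 = \left(\frac{3}{-2} + 10\right) 7 = \left(3 \left(- \frac{1}{2}\right) + 10\right) 7 = \left(- \frac{3}{2} + 10\right) 7 = \frac{17}{2} \cdot 7 = \frac{119}{2}$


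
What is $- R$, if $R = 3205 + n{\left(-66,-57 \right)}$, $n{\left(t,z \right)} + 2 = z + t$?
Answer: $-3080$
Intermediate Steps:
$n{\left(t,z \right)} = -2 + t + z$ ($n{\left(t,z \right)} = -2 + \left(z + t\right) = -2 + \left(t + z\right) = -2 + t + z$)
$R = 3080$ ($R = 3205 - 125 = 3080$)
$- R = \left(-1\right) 3080 = -3080$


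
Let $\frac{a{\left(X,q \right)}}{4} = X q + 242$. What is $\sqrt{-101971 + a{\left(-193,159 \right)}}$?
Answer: $i \sqrt{223751} \approx 473.02 i$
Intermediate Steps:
$a{\left(X,q \right)} = 968 + 4 X q$ ($a{\left(X,q \right)} = 4 \left(X q + 242\right) = 4 \left(242 + X q\right) = 968 + 4 X q$)
$\sqrt{-101971 + a{\left(-193,159 \right)}} = \sqrt{-101971 + \left(968 + 4 \left(-193\right) 159\right)} = \sqrt{-101971 + \left(968 - 122748\right)} = \sqrt{-101971 - 121780} = \sqrt{-223751} = i \sqrt{223751}$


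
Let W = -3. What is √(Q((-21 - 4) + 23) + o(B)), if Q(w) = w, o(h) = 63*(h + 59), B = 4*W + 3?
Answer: 2*√787 ≈ 56.107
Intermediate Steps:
B = -9 (B = 4*(-3) + 3 = -12 + 3 = -9)
o(h) = 3717 + 63*h (o(h) = 63*(59 + h) = 3717 + 63*h)
√(Q((-21 - 4) + 23) + o(B)) = √(((-21 - 4) + 23) + (3717 + 63*(-9))) = √((-25 + 23) + (3717 - 567)) = √(-2 + 3150) = √3148 = 2*√787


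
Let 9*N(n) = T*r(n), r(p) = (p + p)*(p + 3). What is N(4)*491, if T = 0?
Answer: 0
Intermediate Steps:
r(p) = 2*p*(3 + p) (r(p) = (2*p)*(3 + p) = 2*p*(3 + p))
N(n) = 0 (N(n) = (0*(2*n*(3 + n)))/9 = (⅑)*0 = 0)
N(4)*491 = 0*491 = 0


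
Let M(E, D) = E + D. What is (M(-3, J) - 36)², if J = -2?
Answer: 1681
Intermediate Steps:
M(E, D) = D + E
(M(-3, J) - 36)² = ((-2 - 3) - 36)² = (-5 - 36)² = (-41)² = 1681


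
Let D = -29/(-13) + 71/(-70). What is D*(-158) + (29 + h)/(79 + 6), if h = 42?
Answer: -296048/1547 ≈ -191.37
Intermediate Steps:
D = 1107/910 (D = -29*(-1/13) + 71*(-1/70) = 29/13 - 71/70 = 1107/910 ≈ 1.2165)
D*(-158) + (29 + h)/(79 + 6) = (1107/910)*(-158) + (29 + 42)/(79 + 6) = -87453/455 + 71/85 = -296048/1547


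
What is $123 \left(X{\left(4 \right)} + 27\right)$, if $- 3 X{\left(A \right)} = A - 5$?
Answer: $3362$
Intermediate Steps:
$X{\left(A \right)} = \frac{5}{3} - \frac{A}{3}$ ($X{\left(A \right)} = - \frac{A - 5}{3} = - \frac{-5 + A}{3} = \frac{5}{3} - \frac{A}{3}$)
$123 \left(X{\left(4 \right)} + 27\right) = 123 \left(\left(\frac{5}{3} - \frac{4}{3}\right) + 27\right) = 123 \left(\frac{1}{3} + 27\right) = 123 \cdot \frac{82}{3} = 3362$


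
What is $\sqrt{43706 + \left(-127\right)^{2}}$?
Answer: $\sqrt{59835} \approx 244.61$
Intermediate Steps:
$\sqrt{43706 + \left(-127\right)^{2}} = \sqrt{43706 + 16129} = \sqrt{59835}$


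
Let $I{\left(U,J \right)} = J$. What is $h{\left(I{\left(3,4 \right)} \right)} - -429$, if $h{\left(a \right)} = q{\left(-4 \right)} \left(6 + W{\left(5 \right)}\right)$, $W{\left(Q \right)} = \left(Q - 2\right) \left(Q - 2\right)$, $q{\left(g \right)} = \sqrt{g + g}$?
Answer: $429 + 30 i \sqrt{2} \approx 429.0 + 42.426 i$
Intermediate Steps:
$q{\left(g \right)} = \sqrt{2} \sqrt{g}$ ($q{\left(g \right)} = \sqrt{2 g} = \sqrt{2} \sqrt{g}$)
$W{\left(Q \right)} = \left(-2 + Q\right)^{2}$ ($W{\left(Q \right)} = \left(-2 + Q\right) \left(-2 + Q\right) = \left(-2 + Q\right)^{2}$)
$h{\left(a \right)} = 30 i \sqrt{2}$ ($h{\left(a \right)} = \sqrt{2} \sqrt{-4} \left(6 + \left(-2 + 5\right)^{2}\right) = \sqrt{2} \cdot 2 i \left(6 + 3^{2}\right) = 2 i \sqrt{2} \left(6 + 9\right) = 2 i \sqrt{2} \cdot 15 = 30 i \sqrt{2}$)
$h{\left(I{\left(3,4 \right)} \right)} - -429 = 30 i \sqrt{2} - -429 = 30 i \sqrt{2} + 429 = 429 + 30 i \sqrt{2}$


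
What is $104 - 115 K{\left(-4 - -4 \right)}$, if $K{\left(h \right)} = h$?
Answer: $104$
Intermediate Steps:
$104 - 115 K{\left(-4 - -4 \right)} = 104 - 115 \left(-4 - -4\right) = 104 - 115 \left(-4 + 4\right) = 104 - 0 = 104 + 0 = 104$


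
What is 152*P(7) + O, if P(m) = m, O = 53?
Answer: 1117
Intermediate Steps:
152*P(7) + O = 152*7 + 53 = 1064 + 53 = 1117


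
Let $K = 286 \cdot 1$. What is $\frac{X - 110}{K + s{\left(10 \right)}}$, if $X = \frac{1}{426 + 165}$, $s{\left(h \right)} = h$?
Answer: $- \frac{1757}{4728} \approx -0.37162$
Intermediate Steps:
$X = \frac{1}{591} \approx 0.001692$
$K = 286$
$\frac{X - 110}{K + s{\left(10 \right)}} = \frac{\frac{1}{591} - 110}{286 + 10} = \frac{\frac{1}{591} - 110}{296} = \left(\frac{1}{591} - 110\right) \frac{1}{296} = \left(- \frac{65009}{591}\right) \frac{1}{296} = - \frac{1757}{4728}$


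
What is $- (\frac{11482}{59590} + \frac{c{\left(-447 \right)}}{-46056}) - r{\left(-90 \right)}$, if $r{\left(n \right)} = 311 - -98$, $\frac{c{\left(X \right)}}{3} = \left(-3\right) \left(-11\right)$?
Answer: $- \frac{1853158457}{4528840} \approx -409.19$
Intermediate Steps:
$c{\left(X \right)} = 99$ ($c{\left(X \right)} = 3 \left(\left(-3\right) \left(-11\right)\right) = 3 \cdot 33 = 99$)
$r{\left(n \right)} = 409$ ($r{\left(n \right)} = 311 + 98 = 409$)
$- (\frac{11482}{59590} + \frac{c{\left(-447 \right)}}{-46056}) - r{\left(-90 \right)} = - (\frac{11482}{59590} + \frac{99}{-46056}) - 409 = - (11482 \cdot \frac{1}{59590} + 99 \left(- \frac{1}{46056}\right)) - 409 = - (\frac{5741}{29795} - \frac{33}{15352}) - 409 = \left(-1\right) \frac{862897}{4528840} - 409 = - \frac{862897}{4528840} - 409 = - \frac{1853158457}{4528840}$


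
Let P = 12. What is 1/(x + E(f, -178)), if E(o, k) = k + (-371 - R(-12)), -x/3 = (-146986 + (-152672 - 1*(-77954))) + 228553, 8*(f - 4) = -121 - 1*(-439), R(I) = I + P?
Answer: -1/21096 ≈ -4.7402e-5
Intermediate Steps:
R(I) = 12 + I (R(I) = I + 12 = 12 + I)
f = 175/4 (f = 4 + (-121 - 1*(-439))/8 = 4 + (-121 + 439)/8 = 4 + (1/8)*318 = 4 + 159/4 = 175/4 ≈ 43.750)
x = -20547 (x = -3*((-146986 + (-152672 - 1*(-77954))) + 228553) = -3*((-146986 + (-152672 + 77954)) + 228553) = -3*((-146986 - 74718) + 228553) = -3*(-221704 + 228553) = -3*6849 = -20547)
E(o, k) = -371 + k (E(o, k) = k + (-371 - (12 - 12)) = k + (-371 - 1*0) = k + (-371 + 0) = k - 371 = -371 + k)
1/(x + E(f, -178)) = 1/(-20547 + (-371 - 178)) = 1/(-20547 - 549) = 1/(-21096) = -1/21096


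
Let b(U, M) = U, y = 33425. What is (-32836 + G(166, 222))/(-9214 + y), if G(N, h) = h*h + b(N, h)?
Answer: 234/341 ≈ 0.68622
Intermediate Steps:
G(N, h) = N + h² (G(N, h) = h*h + N = h² + N = N + h²)
(-32836 + G(166, 222))/(-9214 + y) = (-32836 + (166 + 222²))/(-9214 + 33425) = (-32836 + (166 + 49284))/24211 = (-32836 + 49450)*(1/24211) = 16614*(1/24211) = 234/341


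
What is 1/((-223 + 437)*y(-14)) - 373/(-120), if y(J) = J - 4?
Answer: 119723/38520 ≈ 3.1081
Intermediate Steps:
y(J) = -4 + J
1/((-223 + 437)*y(-14)) - 373/(-120) = 1/((-223 + 437)*(-4 - 14)) - 373/(-120) = 1/(214*(-18)) - 373*(-1/120) = (1/214)*(-1/18) + 373/120 = -1/3852 + 373/120 = 119723/38520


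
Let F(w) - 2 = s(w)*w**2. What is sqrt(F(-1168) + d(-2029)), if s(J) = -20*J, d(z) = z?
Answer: 3*sqrt(3540918957) ≈ 1.7852e+5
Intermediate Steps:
F(w) = 2 - 20*w**3 (F(w) = 2 + (-20*w)*w**2 = 2 - 20*w**3)
sqrt(F(-1168) + d(-2029)) = sqrt((2 - 20*(-1168)**3) - 2029) = sqrt((2 - 20*(-1593413632)) - 2029) = sqrt((2 + 31868272640) - 2029) = sqrt(31868272642 - 2029) = sqrt(31868270613) = 3*sqrt(3540918957)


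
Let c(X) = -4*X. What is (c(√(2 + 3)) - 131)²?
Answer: 17241 + 1048*√5 ≈ 19584.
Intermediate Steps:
(c(√(2 + 3)) - 131)² = (-4*√(2 + 3) - 131)² = (-4*√5 - 131)² = (-131 - 4*√5)²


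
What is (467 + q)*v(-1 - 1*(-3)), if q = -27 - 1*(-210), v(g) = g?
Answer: 1300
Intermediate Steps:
q = 183 (q = -27 + 210 = 183)
(467 + q)*v(-1 - 1*(-3)) = (467 + 183)*(-1 - 1*(-3)) = 650*(-1 + 3) = 650*2 = 1300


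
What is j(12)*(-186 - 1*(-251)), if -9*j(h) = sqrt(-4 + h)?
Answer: -130*sqrt(2)/9 ≈ -20.428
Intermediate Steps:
j(h) = -sqrt(-4 + h)/9
j(12)*(-186 - 1*(-251)) = (-sqrt(-4 + 12)/9)*(-186 - 1*(-251)) = (-2*sqrt(2)/9)*(-186 + 251) = -2*sqrt(2)/9*65 = -130*sqrt(2)/9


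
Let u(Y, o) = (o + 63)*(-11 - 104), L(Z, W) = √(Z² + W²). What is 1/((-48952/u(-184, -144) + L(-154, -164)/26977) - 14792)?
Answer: -233600729309439809580/3456649601782155707629099 - 2340773382825*√12653/6913299203564311415258198 ≈ -6.7580e-5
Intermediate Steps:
L(Z, W) = √(W² + Z²)
u(Y, o) = -7245 - 115*o (u(Y, o) = (63 + o)*(-115) = -7245 - 115*o)
1/((-48952/u(-184, -144) + L(-154, -164)/26977) - 14792) = 1/((-48952/(-7245 - 115*(-144)) + √((-164)² + (-154)²)/26977) - 14792) = 1/((-48952/(-7245 + 16560) + √(26896 + 23716)*(1/26977)) - 14792) = 1/((-48952/9315 + √50612*(1/26977)) - 14792) = 1/((-48952*1/9315 + (2*√12653)*(1/26977)) - 14792) = 1/((-48952/9315 + 2*√12653/26977) - 14792) = 1/(-137836432/9315 + 2*√12653/26977)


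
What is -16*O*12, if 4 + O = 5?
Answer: -192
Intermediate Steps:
O = 1 (O = -4 + 5 = 1)
-16*O*12 = -16*1*12 = -16*12 = -192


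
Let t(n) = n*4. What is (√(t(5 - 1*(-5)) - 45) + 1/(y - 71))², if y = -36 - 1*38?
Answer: (1 - 145*I*√5)²/21025 ≈ -5.0 - 0.030842*I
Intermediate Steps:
y = -74 (y = -36 - 38 = -74)
t(n) = 4*n
(√(t(5 - 1*(-5)) - 45) + 1/(y - 71))² = (√(4*(5 - 1*(-5)) - 45) + 1/(-74 - 71))² = (√(4*(5 + 5) - 45) + 1/(-145))² = (√(4*10 - 45) - 1/145)² = (√(40 - 45) - 1/145)² = (√(-5) - 1/145)² = (I*√5 - 1/145)² = (-1/145 + I*√5)²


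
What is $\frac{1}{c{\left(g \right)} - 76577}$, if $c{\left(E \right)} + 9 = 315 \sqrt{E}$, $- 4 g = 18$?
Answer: $- \frac{153172}{11731723817} - \frac{945 i \sqrt{2}}{11731723817} \approx -1.3056 \cdot 10^{-5} - 1.1392 \cdot 10^{-7} i$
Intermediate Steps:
$g = - \frac{9}{2}$ ($g = \left(- \frac{1}{4}\right) 18 = - \frac{9}{2} \approx -4.5$)
$c{\left(E \right)} = -9 + 315 \sqrt{E}$
$\frac{1}{c{\left(g \right)} - 76577} = \frac{1}{\left(-9 + 315 \sqrt{- \frac{9}{2}}\right) - 76577} = \frac{1}{\left(-9 + 315 \frac{3 i \sqrt{2}}{2}\right) - 76577} = \frac{1}{\left(-9 + \frac{945 i \sqrt{2}}{2}\right) - 76577} = \frac{1}{-76586 + \frac{945 i \sqrt{2}}{2}}$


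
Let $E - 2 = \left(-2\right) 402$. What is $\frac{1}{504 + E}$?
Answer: $- \frac{1}{298} \approx -0.0033557$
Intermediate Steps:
$E = -802$ ($E = 2 - 804 = -802$)
$\frac{1}{504 + E} = \frac{1}{504 - 802} = \frac{1}{-298} = - \frac{1}{298}$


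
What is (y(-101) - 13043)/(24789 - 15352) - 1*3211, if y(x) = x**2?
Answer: -30305049/9437 ≈ -3211.3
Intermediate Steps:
(y(-101) - 13043)/(24789 - 15352) - 1*3211 = ((-101)**2 - 13043)/(24789 - 15352) - 1*3211 = (10201 - 13043)/9437 - 3211 = -2842*1/9437 - 3211 = -2842/9437 - 3211 = -30305049/9437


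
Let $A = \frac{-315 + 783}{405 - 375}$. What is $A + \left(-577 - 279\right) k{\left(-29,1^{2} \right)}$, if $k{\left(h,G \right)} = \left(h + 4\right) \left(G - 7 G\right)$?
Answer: $- \frac{641922}{5} \approx -1.2838 \cdot 10^{5}$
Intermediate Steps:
$k{\left(h,G \right)} = - 6 G \left(4 + h\right)$ ($k{\left(h,G \right)} = \left(4 + h\right) \left(- 6 G\right) = - 6 G \left(4 + h\right)$)
$A = \frac{78}{5}$ ($A = \frac{468}{30} = 468 \cdot \frac{1}{30} = \frac{78}{5} \approx 15.6$)
$A + \left(-577 - 279\right) k{\left(-29,1^{2} \right)} = \frac{78}{5} + \left(-577 - 279\right) \left(- 6 \cdot 1^{2} \left(4 - 29\right)\right) = \frac{78}{5} + \left(-577 - 279\right) \left(\left(-6\right) 1 \left(-25\right)\right) = \frac{78}{5} - 128400 = - \frac{641922}{5}$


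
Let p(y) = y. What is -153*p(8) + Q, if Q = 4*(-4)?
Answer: -1240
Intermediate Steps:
Q = -16
-153*p(8) + Q = -153*8 - 16 = -1224 - 16 = -1240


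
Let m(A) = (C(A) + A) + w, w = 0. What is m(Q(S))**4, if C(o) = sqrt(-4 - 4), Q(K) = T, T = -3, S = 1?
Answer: (-3 + 2*I*sqrt(2))**4 ≈ -287.0 - 33.941*I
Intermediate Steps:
Q(K) = -3
C(o) = 2*I*sqrt(2) (C(o) = sqrt(-8) = 2*I*sqrt(2))
m(A) = A + 2*I*sqrt(2) (m(A) = (2*I*sqrt(2) + A) + 0 = (A + 2*I*sqrt(2)) + 0 = A + 2*I*sqrt(2))
m(Q(S))**4 = (-3 + 2*I*sqrt(2))**4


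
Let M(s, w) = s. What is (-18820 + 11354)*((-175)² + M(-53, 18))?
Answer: -228250552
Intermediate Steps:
(-18820 + 11354)*((-175)² + M(-53, 18)) = (-18820 + 11354)*((-175)² - 53) = -7466*(30625 - 53) = -7466*30572 = -228250552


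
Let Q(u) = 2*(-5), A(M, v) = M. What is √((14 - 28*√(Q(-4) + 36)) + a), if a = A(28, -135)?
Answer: √(42 - 28*√26) ≈ 10.039*I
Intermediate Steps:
a = 28
Q(u) = -10
√((14 - 28*√(Q(-4) + 36)) + a) = √((14 - 28*√(-10 + 36)) + 28) = √((14 - 28*√26) + 28) = √(42 - 28*√26)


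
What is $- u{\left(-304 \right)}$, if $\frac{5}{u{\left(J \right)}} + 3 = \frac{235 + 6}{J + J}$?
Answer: $\frac{608}{413} \approx 1.4722$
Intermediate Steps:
$u{\left(J \right)} = \frac{5}{-3 + \frac{241}{2 J}}$ ($u{\left(J \right)} = \frac{5}{-3 + \frac{235 + 6}{J + J}} = \frac{5}{-3 + \frac{241}{2 J}}$)
$- u{\left(-304 \right)} = - \frac{\left(-10\right) \left(-304\right)}{-241 + 6 \left(-304\right)} = - \frac{\left(-10\right) \left(-304\right)}{-241 - 1824} = - \frac{\left(-10\right) \left(-304\right)}{-2065} = - \frac{\left(-10\right) \left(-304\right) \left(-1\right)}{2065} = \left(-1\right) \left(- \frac{608}{413}\right) = \frac{608}{413}$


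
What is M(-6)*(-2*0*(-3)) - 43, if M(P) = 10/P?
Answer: -43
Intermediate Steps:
M(-6)*(-2*0*(-3)) - 43 = (10/(-6))*(-2*0*(-3)) - 43 = (10*(-⅙))*(0*(-3)) - 43 = -5/3*0 - 43 = 0 - 43 = -43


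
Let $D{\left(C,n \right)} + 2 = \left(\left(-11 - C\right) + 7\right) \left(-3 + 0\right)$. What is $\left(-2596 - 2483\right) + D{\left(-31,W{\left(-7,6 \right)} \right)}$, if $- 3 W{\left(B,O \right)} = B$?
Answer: $-5162$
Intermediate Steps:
$W{\left(B,O \right)} = - \frac{B}{3}$
$D{\left(C,n \right)} = 10 + 3 C$ ($D{\left(C,n \right)} = -2 + \left(\left(-11 - C\right) + 7\right) \left(-3 + 0\right) = -2 + \left(-4 - C\right) \left(-3\right) = -2 + \left(12 + 3 C\right) = 10 + 3 C$)
$\left(-2596 - 2483\right) + D{\left(-31,W{\left(-7,6 \right)} \right)} = \left(-2596 - 2483\right) + \left(10 + 3 \left(-31\right)\right) = -5079 + \left(10 - 93\right) = -5079 - 83 = -5162$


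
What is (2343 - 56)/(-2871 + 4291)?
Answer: 2287/1420 ≈ 1.6106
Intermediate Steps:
(2343 - 56)/(-2871 + 4291) = 2287/1420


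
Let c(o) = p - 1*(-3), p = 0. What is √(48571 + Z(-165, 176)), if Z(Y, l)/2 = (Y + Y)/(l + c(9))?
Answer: √1556145271/179 ≈ 220.38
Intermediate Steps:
c(o) = 3 (c(o) = 0 - 1*(-3) = 0 + 3 = 3)
Z(Y, l) = 4*Y/(3 + l) (Z(Y, l) = 2*((Y + Y)/(l + 3)) = 2*((2*Y)/(3 + l)) = 2*(2*Y/(3 + l)) = 4*Y/(3 + l))
√(48571 + Z(-165, 176)) = √(48571 + 4*(-165)/(3 + 176)) = √(48571 + 4*(-165)/179) = √(48571 + 4*(-165)*(1/179)) = √(48571 - 660/179) = √(8693549/179) = √1556145271/179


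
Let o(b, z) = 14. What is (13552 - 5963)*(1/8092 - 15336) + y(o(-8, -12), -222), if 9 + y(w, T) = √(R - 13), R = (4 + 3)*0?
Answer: -941786708407/8092 + I*√13 ≈ -1.1638e+8 + 3.6056*I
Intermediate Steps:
R = 0 (R = 7*0 = 0)
y(w, T) = -9 + I*√13 (y(w, T) = -9 + √(0 - 13) = -9 + √(-13) = -9 + I*√13)
(13552 - 5963)*(1/8092 - 15336) + y(o(-8, -12), -222) = (13552 - 5963)*(1/8092 - 15336) + (-9 + I*√13) = 7589*(1/8092 - 15336) + (-9 + I*√13) = 7589*(-124098911/8092) + (-9 + I*√13) = -941786635579/8092 + (-9 + I*√13) = -941786708407/8092 + I*√13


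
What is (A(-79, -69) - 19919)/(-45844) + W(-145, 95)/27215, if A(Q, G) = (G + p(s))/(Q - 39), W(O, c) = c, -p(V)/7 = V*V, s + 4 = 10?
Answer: 12894490851/29444409256 ≈ 0.43793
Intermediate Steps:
s = 6 (s = -4 + 10 = 6)
p(V) = -7*V**2 (p(V) = -7*V*V = -7*V**2)
A(Q, G) = (-252 + G)/(-39 + Q) (A(Q, G) = (G - 7*6**2)/(Q - 39) = (G - 7*36)/(-39 + Q) = (G - 252)/(-39 + Q) = (-252 + G)/(-39 + Q))
(A(-79, -69) - 19919)/(-45844) + W(-145, 95)/27215 = ((-252 - 69)/(-39 - 79) - 19919)/(-45844) + 95/27215 = (-321/(-118) - 19919)*(-1/45844) + 95*(1/27215) = (-1/118*(-321) - 19919)*(-1/45844) + 19/5443 = (321/118 - 19919)*(-1/45844) + 19/5443 = -2350121/118*(-1/45844) + 19/5443 = 2350121/5409592 + 19/5443 = 12894490851/29444409256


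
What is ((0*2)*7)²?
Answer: 0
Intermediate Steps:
((0*2)*7)² = (0*7)² = 0² = 0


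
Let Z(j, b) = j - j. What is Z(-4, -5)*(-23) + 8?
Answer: 8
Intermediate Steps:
Z(j, b) = 0
Z(-4, -5)*(-23) + 8 = 0*(-23) + 8 = 0 + 8 = 8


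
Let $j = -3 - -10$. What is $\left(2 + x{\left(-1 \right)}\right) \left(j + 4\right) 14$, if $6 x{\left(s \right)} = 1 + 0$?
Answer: $\frac{1001}{3} \approx 333.67$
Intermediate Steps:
$x{\left(s \right)} = \frac{1}{6}$ ($x{\left(s \right)} = \frac{1 + 0}{6} = \frac{1}{6} \cdot 1 = \frac{1}{6}$)
$j = 7$ ($j = -3 + 10 = 7$)
$\left(2 + x{\left(-1 \right)}\right) \left(j + 4\right) 14 = \left(2 + \frac{1}{6}\right) \left(7 + 4\right) 14 = \frac{13}{6} \cdot 11 \cdot 14 = \frac{143}{6} \cdot 14 = \frac{1001}{3}$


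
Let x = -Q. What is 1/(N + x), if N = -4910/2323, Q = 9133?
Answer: -2323/21220869 ≈ -0.00010947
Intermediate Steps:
N = -4910/2323 (N = -4910*1/2323 = -4910/2323 ≈ -2.1136)
x = -9133 (x = -1*9133 = -9133)
1/(N + x) = 1/(-4910/2323 - 9133) = 1/(-21220869/2323) = -2323/21220869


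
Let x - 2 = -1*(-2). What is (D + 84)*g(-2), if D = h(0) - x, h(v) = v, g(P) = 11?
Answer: 880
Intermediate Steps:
x = 4 (x = 2 - 1*(-2) = 2 + 2 = 4)
D = -4 (D = 0 - 1*4 = 0 - 4 = -4)
(D + 84)*g(-2) = (-4 + 84)*11 = 80*11 = 880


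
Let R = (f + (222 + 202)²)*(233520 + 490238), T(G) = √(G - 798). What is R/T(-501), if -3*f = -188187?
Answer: -58504977930*I*√1299/433 ≈ -4.8698e+9*I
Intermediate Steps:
f = 62729 (f = -⅓*(-188187) = 62729)
T(G) = √(-798 + G)
R = 175514933790 (R = (62729 + (222 + 202)²)*(233520 + 490238) = (62729 + 424²)*723758 = (62729 + 179776)*723758 = 242505*723758 = 175514933790)
R/T(-501) = 175514933790/(√(-798 - 501)) = 175514933790/(√(-1299)) = 175514933790/((I*√1299)) = 175514933790*(-I*√1299/1299) = -58504977930*I*√1299/433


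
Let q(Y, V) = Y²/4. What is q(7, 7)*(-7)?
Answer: -343/4 ≈ -85.750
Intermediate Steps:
q(Y, V) = Y²/4 (q(Y, V) = Y²*(¼) = Y²/4)
q(7, 7)*(-7) = ((¼)*7²)*(-7) = ((¼)*49)*(-7) = (49/4)*(-7) = -343/4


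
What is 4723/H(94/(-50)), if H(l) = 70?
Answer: 4723/70 ≈ 67.471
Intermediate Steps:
4723/H(94/(-50)) = 4723/70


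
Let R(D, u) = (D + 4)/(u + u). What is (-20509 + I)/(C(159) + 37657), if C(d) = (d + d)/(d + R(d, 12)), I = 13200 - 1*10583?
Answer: -10170324/21406405 ≈ -0.47511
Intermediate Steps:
I = 2617 (I = 13200 - 10583 = 2617)
R(D, u) = (4 + D)/(2*u) (R(D, u) = (4 + D)/((2*u)) = (4 + D)*(1/(2*u)) = (4 + D)/(2*u))
C(d) = 2*d/(⅙ + 25*d/24) (C(d) = (d + d)/(d + (½)*(4 + d)/12) = (2*d)/(d + (½)*(1/12)*(4 + d)) = (2*d)/(d + (⅙ + d/24)) = (2*d)/(⅙ + 25*d/24) = 2*d/(⅙ + 25*d/24))
(-20509 + I)/(C(159) + 37657) = (-20509 + 2617)/(48*159/(4 + 25*159) + 37657) = -17892/(48*159/(4 + 3975) + 37657) = -17892/(48*159/3979 + 37657) = -17892/(48*159*(1/3979) + 37657) = -17892/(7632/3979 + 37657) = -17892/149844835/3979 = -17892*3979/149844835 = -10170324/21406405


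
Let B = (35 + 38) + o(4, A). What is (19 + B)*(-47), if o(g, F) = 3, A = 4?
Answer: -4465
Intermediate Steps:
B = 76 (B = (35 + 38) + 3 = 73 + 3 = 76)
(19 + B)*(-47) = (19 + 76)*(-47) = 95*(-47) = -4465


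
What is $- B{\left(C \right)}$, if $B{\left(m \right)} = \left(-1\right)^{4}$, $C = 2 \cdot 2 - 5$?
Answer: $-1$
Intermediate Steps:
$C = -1$ ($C = 4 - 5 = -1$)
$B{\left(m \right)} = 1$
$- B{\left(C \right)} = \left(-1\right) 1 = -1$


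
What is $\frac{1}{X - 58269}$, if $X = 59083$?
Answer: $\frac{1}{814} \approx 0.0012285$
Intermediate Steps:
$\frac{1}{X - 58269} = \frac{1}{59083 - 58269} = \frac{1}{814}$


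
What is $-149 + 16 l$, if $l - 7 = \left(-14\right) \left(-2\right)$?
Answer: $411$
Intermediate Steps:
$l = 35$ ($l = 7 - -28 = 7 + 28 = 35$)
$-149 + 16 l = -149 + 16 \cdot 35 = -149 + 560 = 411$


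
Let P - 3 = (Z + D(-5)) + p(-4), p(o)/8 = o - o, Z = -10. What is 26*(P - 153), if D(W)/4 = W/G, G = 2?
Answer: -4420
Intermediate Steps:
D(W) = 2*W (D(W) = 4*(W/2) = 2*W)
p(o) = 0 (p(o) = 8*(o - o) = 8*0 = 0)
P = -17 (P = 3 + ((-10 + 2*(-5)) + 0) = 3 + ((-10 - 10) + 0) = 3 + (-20 + 0) = 3 - 20 = -17)
26*(P - 153) = 26*(-17 - 153) = 26*(-170) = -4420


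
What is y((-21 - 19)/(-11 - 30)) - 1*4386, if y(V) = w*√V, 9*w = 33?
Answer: -4386 + 22*√410/123 ≈ -4382.4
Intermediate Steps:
w = 11/3 (w = (⅑)*33 = 11/3 ≈ 3.6667)
y(V) = 11*√V/3
y((-21 - 19)/(-11 - 30)) - 1*4386 = 11*√((-21 - 19)/(-11 - 30))/3 - 1*4386 = 11*√(-40/(-41))/3 - 4386 = 11*√(-40*(-1/41))/3 - 4386 = 11*√(40/41)/3 - 4386 = 11*(2*√410/41)/3 - 4386 = 22*√410/123 - 4386 = -4386 + 22*√410/123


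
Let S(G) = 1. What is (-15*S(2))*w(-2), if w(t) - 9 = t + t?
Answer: -75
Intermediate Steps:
w(t) = 9 + 2*t (w(t) = 9 + (t + t) = 9 + 2*t)
(-15*S(2))*w(-2) = (-15*1)*(9 + 2*(-2)) = -15*(9 - 4) = -15*5 = -75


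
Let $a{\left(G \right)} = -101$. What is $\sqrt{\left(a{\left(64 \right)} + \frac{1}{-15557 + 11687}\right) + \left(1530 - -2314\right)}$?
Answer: $\frac{\sqrt{6228725870}}{1290} \approx 61.18$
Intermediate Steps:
$\sqrt{\left(a{\left(64 \right)} + \frac{1}{-15557 + 11687}\right) + \left(1530 - -2314\right)} = \sqrt{\left(-101 + \frac{1}{-15557 + 11687}\right) + \left(1530 - -2314\right)} = \sqrt{\left(-101 + \frac{1}{-3870}\right) + \left(1530 + 2314\right)} = \sqrt{\left(-101 - \frac{1}{3870}\right) + 3844} = \sqrt{- \frac{390871}{3870} + 3844} = \sqrt{\frac{14485409}{3870}} = \frac{\sqrt{6228725870}}{1290}$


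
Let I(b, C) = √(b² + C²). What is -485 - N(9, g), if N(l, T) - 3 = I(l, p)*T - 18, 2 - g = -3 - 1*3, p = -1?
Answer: -470 - 8*√82 ≈ -542.44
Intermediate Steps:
I(b, C) = √(C² + b²)
g = 8 (g = 2 - (-3 - 1*3) = 2 - (-3 - 3) = 2 - 1*(-6) = 2 + 6 = 8)
N(l, T) = -15 + T*√(1 + l²) (N(l, T) = 3 + (√((-1)² + l²)*T - 18) = 3 + (√(1 + l²)*T - 18) = 3 + (T*√(1 + l²) - 18) = 3 + (-18 + T*√(1 + l²)) = -15 + T*√(1 + l²))
-485 - N(9, g) = -485 - (-15 + 8*√(1 + 9²)) = -485 - (-15 + 8*√(1 + 81)) = -485 - (-15 + 8*√82) = -485 + (15 - 8*√82) = -470 - 8*√82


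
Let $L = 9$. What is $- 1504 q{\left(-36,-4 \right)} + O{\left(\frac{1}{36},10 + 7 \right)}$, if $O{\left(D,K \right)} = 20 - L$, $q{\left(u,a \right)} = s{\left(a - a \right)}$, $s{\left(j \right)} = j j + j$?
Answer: $11$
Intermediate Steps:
$s{\left(j \right)} = j + j^{2}$ ($s{\left(j \right)} = j^{2} + j = j + j^{2}$)
$q{\left(u,a \right)} = 0$ ($q{\left(u,a \right)} = \left(a - a\right) \left(1 + \left(a - a\right)\right) = 0 \left(1 + 0\right) = 0 \cdot 1 = 0$)
$O{\left(D,K \right)} = 11$ ($O{\left(D,K \right)} = 20 - 9 = 11$)
$- 1504 q{\left(-36,-4 \right)} + O{\left(\frac{1}{36},10 + 7 \right)} = \left(-1504\right) 0 + 11 = 0 + 11 = 11$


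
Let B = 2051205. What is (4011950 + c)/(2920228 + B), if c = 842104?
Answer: 4854054/4971433 ≈ 0.97639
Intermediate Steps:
(4011950 + c)/(2920228 + B) = (4011950 + 842104)/(2920228 + 2051205) = 4854054/4971433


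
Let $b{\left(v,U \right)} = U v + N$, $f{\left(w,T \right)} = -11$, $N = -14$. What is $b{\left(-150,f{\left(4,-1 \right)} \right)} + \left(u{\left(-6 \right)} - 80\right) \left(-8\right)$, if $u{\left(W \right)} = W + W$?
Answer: $2372$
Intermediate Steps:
$b{\left(v,U \right)} = -14 + U v$ ($b{\left(v,U \right)} = U v - 14 = -14 + U v$)
$u{\left(W \right)} = 2 W$
$b{\left(-150,f{\left(4,-1 \right)} \right)} + \left(u{\left(-6 \right)} - 80\right) \left(-8\right) = \left(-14 - -1650\right) + \left(2 \left(-6\right) - 80\right) \left(-8\right) = \left(-14 + 1650\right) + \left(-12 - 80\right) \left(-8\right) = 1636 - -736 = 1636 + 736 = 2372$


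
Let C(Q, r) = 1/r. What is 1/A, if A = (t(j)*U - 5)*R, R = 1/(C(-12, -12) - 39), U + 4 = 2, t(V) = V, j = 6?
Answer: 469/204 ≈ 2.2990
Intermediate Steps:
U = -2 (U = -4 + 2 = -2)
C(Q, r) = 1/r
R = -12/469 (R = 1/(1/(-12) - 39) = 1/(-1/12 - 39) = 1/(-469/12) = -12/469 ≈ -0.025586)
A = 204/469 (A = (6*(-2) - 5)*(-12/469) = (-12 - 5)*(-12/469) = -17*(-12/469) = 204/469 ≈ 0.43497)
1/A = 1/(204/469) = 469/204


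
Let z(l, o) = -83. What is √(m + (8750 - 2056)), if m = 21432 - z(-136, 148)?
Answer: √28209 ≈ 167.96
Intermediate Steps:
m = 21515 (m = 21432 - 1*(-83) = 21432 + 83 = 21515)
√(m + (8750 - 2056)) = √(21515 + (8750 - 2056)) = √(21515 + 6694) = √28209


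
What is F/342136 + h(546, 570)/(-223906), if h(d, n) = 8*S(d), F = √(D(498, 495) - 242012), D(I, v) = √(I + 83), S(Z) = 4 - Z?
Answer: 2168/111953 + √(-242012 + √581)/342136 ≈ 0.019365 + 0.0014378*I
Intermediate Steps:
D(I, v) = √(83 + I)
F = √(-242012 + √581) (F = √(√(83 + 498) - 242012) = √(√581 - 242012) = √(-242012 + √581) ≈ 491.92*I)
h(d, n) = 32 - 8*d (h(d, n) = 8*(4 - d) = 32 - 8*d)
F/342136 + h(546, 570)/(-223906) = √(-242012 + √581)/342136 + (32 - 8*546)/(-223906) = √(-242012 + √581)*(1/342136) + (32 - 4368)*(-1/223906) = √(-242012 + √581)/342136 - 4336*(-1/223906) = √(-242012 + √581)/342136 + 2168/111953 = 2168/111953 + √(-242012 + √581)/342136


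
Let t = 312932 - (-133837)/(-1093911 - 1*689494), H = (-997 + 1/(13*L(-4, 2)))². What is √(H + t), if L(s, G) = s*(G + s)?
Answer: √266029329633119403185/14267240 ≈ 1143.2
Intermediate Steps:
H = 10750993969/10816 (H = (-997 + 1/(13*(-4*(2 - 4))))² = (-997 + 1/(13*(-4*(-2))))² = (-997 + 1/(13*8))² = (-997 + 1/104)² = (-103687/104)² = 10750993969/10816 ≈ 9.9399e+5)
t = 558084359623/1783405 (t = 312932 - (-133837)/(-1093911 - 689494) = 312932 - (-133837)/(-1783405) = 312932 - (-133837)*(-1)/1783405 = 312932 - 1*133837/1783405 = 312932 - 133837/1783405 = 558084359623/1783405 ≈ 3.1293e+5)
√(H + t) = √(10750993969/10816 + 558084359623/1783405) = √(1939201294843601/1483792960) = √266029329633119403185/14267240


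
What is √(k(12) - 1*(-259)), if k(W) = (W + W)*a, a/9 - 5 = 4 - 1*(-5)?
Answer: 7*√67 ≈ 57.297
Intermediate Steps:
a = 126 (a = 45 + 9*(4 - 1*(-5)) = 45 + 9*(4 + 5) = 45 + 9*9 = 45 + 81 = 126)
k(W) = 252*W (k(W) = (W + W)*126 = (2*W)*126 = 252*W)
√(k(12) - 1*(-259)) = √(252*12 - 1*(-259)) = √(3024 + 259) = √3283 = 7*√67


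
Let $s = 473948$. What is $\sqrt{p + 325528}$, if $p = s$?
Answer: $2 \sqrt{199869} \approx 894.13$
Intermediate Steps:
$p = 473948$
$\sqrt{p + 325528} = \sqrt{473948 + 325528} = \sqrt{799476} = 2 \sqrt{199869}$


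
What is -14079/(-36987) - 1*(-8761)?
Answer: 108019062/12329 ≈ 8761.4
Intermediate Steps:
-14079/(-36987) - 1*(-8761) = -14079*(-1/36987) + 8761 = 4693/12329 + 8761 = 108019062/12329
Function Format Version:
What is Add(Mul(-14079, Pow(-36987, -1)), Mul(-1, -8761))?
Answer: Rational(108019062, 12329) ≈ 8761.4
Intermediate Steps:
Add(Mul(-14079, Pow(-36987, -1)), Mul(-1, -8761)) = Add(Mul(-14079, Rational(-1, 36987)), 8761) = Add(Rational(4693, 12329), 8761) = Rational(108019062, 12329)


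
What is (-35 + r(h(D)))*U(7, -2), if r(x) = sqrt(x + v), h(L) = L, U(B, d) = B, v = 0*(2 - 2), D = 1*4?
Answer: -231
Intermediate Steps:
D = 4
v = 0 (v = 0*0 = 0)
r(x) = sqrt(x) (r(x) = sqrt(x + 0) = sqrt(x))
(-35 + r(h(D)))*U(7, -2) = (-35 + sqrt(4))*7 = (-35 + 2)*7 = -33*7 = -231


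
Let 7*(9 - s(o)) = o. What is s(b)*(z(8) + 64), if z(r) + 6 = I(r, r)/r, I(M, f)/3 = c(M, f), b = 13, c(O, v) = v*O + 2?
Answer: 8275/14 ≈ 591.07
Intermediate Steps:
c(O, v) = 2 + O*v (c(O, v) = O*v + 2 = 2 + O*v)
I(M, f) = 6 + 3*M*f (I(M, f) = 3*(2 + M*f) = 6 + 3*M*f)
z(r) = -6 + (6 + 3*r²)/r (z(r) = -6 + (6 + 3*r*r)/r = -6 + (6 + 3*r²)/r)
s(o) = 9 - o/7
s(b)*(z(8) + 64) = (9 - ⅐*13)*((-6 + 3*8 + 6/8) + 64) = (9 - 13/7)*((-6 + 24 + 6*(⅛)) + 64) = 50*((-6 + 24 + ¾) + 64)/7 = 50*(75/4 + 64)/7 = (50/7)*(331/4) = 8275/14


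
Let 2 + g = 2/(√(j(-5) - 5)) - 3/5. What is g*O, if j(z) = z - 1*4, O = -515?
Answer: 1339 + 515*I*√14/7 ≈ 1339.0 + 275.28*I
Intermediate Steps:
j(z) = -4 + z (j(z) = z - 4 = -4 + z)
g = -13/5 - I*√14/7 (g = -2 + (2/(√((-4 - 5) - 5)) - 3/5) = -2 + (2/(√(-9 - 5)) - 3*⅕) = -2 + (2/(√(-14)) - ⅗) = -2 + (2/((I*√14)) - ⅗) = -2 + (2*(-I*√14/14) - ⅗) = -2 + (-I*√14/7 - ⅗) = -2 + (-⅗ - I*√14/7) = -13/5 - I*√14/7 ≈ -2.6 - 0.53452*I)
g*O = (-13/5 - I*√14/7)*(-515) = 1339 + 515*I*√14/7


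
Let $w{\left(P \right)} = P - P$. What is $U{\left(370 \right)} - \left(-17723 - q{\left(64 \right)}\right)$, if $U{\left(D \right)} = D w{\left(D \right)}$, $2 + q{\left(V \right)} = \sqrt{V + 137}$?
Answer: $17721 + \sqrt{201} \approx 17735.0$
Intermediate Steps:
$w{\left(P \right)} = 0$
$q{\left(V \right)} = -2 + \sqrt{137 + V}$ ($q{\left(V \right)} = -2 + \sqrt{V + 137} = -2 + \sqrt{137 + V}$)
$U{\left(D \right)} = 0$ ($U{\left(D \right)} = D 0 = 0$)
$U{\left(370 \right)} - \left(-17723 - q{\left(64 \right)}\right) = 0 - \left(-17723 - \left(-2 + \sqrt{137 + 64}\right)\right) = 0 - \left(-17723 - \left(-2 + \sqrt{201}\right)\right) = 0 - \left(-17723 + \left(2 - \sqrt{201}\right)\right) = 0 - \left(-17721 - \sqrt{201}\right) = 0 + \left(17721 + \sqrt{201}\right) = 17721 + \sqrt{201}$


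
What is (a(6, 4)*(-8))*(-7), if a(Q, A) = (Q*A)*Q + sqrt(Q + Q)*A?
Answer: 8064 + 448*sqrt(3) ≈ 8840.0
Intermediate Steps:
a(Q, A) = A*Q**2 + A*sqrt(2)*sqrt(Q) (a(Q, A) = (A*Q)*Q + sqrt(2*Q)*A = A*Q**2 + (sqrt(2)*sqrt(Q))*A = A*Q**2 + A*sqrt(2)*sqrt(Q))
(a(6, 4)*(-8))*(-7) = ((4*(6**2 + sqrt(2)*sqrt(6)))*(-8))*(-7) = ((4*(36 + 2*sqrt(3)))*(-8))*(-7) = ((144 + 8*sqrt(3))*(-8))*(-7) = (-1152 - 64*sqrt(3))*(-7) = 8064 + 448*sqrt(3)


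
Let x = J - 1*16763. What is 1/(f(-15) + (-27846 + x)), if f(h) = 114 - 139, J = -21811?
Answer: -1/66445 ≈ -1.5050e-5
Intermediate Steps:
f(h) = -25
x = -38574 (x = -21811 - 1*16763 = -21811 - 16763 = -38574)
1/(f(-15) + (-27846 + x)) = 1/(-25 + (-27846 - 38574)) = 1/(-25 - 66420) = 1/(-66445) = -1/66445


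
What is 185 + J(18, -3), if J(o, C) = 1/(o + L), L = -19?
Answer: 184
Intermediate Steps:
J(o, C) = 1/(-19 + o) (J(o, C) = 1/(o - 19) = 1/(-19 + o))
185 + J(18, -3) = 185 + 1/(-19 + 18) = 185 + 1/(-1) = 185 - 1 = 184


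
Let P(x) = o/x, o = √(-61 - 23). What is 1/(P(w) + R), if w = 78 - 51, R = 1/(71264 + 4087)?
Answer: 2034477/17664183319 - 11355546402*I*√21/17664183319 ≈ 0.00011518 - 2.9459*I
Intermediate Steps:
R = 1/75351 ≈ 1.3271e-5
w = 27
o = 2*I*√21 (o = √(-84) = 2*I*√21 ≈ 9.1651*I)
P(x) = 2*I*√21/x (P(x) = (2*I*√21)/x = 2*I*√21/x)
1/(P(w) + R) = 1/(2*I*√21/27 + 1/75351) = 1/(1/75351 + 2*I*√21/27)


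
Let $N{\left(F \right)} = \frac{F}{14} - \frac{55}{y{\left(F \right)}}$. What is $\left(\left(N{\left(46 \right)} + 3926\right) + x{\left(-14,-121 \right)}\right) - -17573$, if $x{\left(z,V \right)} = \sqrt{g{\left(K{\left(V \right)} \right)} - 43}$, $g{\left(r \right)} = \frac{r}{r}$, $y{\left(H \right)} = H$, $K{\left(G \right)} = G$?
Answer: $\frac{6923351}{322} + i \sqrt{42} \approx 21501.0 + 6.4807 i$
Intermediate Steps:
$g{\left(r \right)} = 1$
$N{\left(F \right)} = - \frac{55}{F} + \frac{F}{14}$ ($N{\left(F \right)} = \frac{F}{14} - \frac{55}{F} = - \frac{55}{F} + \frac{F}{14}$)
$x{\left(z,V \right)} = i \sqrt{42}$ ($x{\left(z,V \right)} = \sqrt{1 - 43} = \sqrt{-42} = i \sqrt{42}$)
$\left(\left(N{\left(46 \right)} + 3926\right) + x{\left(-14,-121 \right)}\right) - -17573 = \left(\left(\left(- \frac{55}{46} + \frac{1}{14} \cdot 46\right) + 3926\right) + i \sqrt{42}\right) - -17573 = \left(\left(\left(\left(-55\right) \frac{1}{46} + \frac{23}{7}\right) + 3926\right) + i \sqrt{42}\right) + 17573 = \left(\left(\left(- \frac{55}{46} + \frac{23}{7}\right) + 3926\right) + i \sqrt{42}\right) + 17573 = \left(\left(\frac{673}{322} + 3926\right) + i \sqrt{42}\right) + 17573 = \left(\frac{1264845}{322} + i \sqrt{42}\right) + 17573 = \frac{6923351}{322} + i \sqrt{42}$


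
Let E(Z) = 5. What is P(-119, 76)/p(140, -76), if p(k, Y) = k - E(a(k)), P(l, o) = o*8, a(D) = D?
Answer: 608/135 ≈ 4.5037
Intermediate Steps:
P(l, o) = 8*o
p(k, Y) = -5 + k (p(k, Y) = k - 1*5 = k - 5 = -5 + k)
P(-119, 76)/p(140, -76) = (8*76)/(-5 + 140) = 608/135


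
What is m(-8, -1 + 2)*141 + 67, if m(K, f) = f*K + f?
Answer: -920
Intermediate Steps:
m(K, f) = f + K*f (m(K, f) = K*f + f = f + K*f)
m(-8, -1 + 2)*141 + 67 = ((-1 + 2)*(1 - 8))*141 + 67 = (1*(-7))*141 + 67 = -7*141 + 67 = -987 + 67 = -920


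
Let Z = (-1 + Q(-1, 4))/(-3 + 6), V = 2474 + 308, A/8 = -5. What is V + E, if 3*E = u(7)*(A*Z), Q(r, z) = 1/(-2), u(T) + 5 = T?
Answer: 8386/3 ≈ 2795.3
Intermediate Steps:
u(T) = -5 + T
A = -40 (A = 8*(-5) = -40)
Q(r, z) = -½
V = 2782
Z = -½ (Z = (-1 - ½)/(-3 + 6) = -3/2/3 = -3/2*⅓ = -½ ≈ -0.50000)
E = 40/3 (E = ((-5 + 7)*(-40*(-½)))/3 = (2*20)/3 = (⅓)*40 = 40/3 ≈ 13.333)
V + E = 2782 + 40/3 = 8386/3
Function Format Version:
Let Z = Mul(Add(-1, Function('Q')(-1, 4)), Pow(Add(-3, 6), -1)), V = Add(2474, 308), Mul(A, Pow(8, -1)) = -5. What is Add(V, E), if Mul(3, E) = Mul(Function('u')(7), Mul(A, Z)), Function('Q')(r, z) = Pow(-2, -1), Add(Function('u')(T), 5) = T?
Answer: Rational(8386, 3) ≈ 2795.3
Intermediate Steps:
Function('u')(T) = Add(-5, T)
A = -40 (A = Mul(8, -5) = -40)
Function('Q')(r, z) = Rational(-1, 2)
V = 2782
Z = Rational(-1, 2) (Z = Mul(Add(-1, Rational(-1, 2)), Pow(Add(-3, 6), -1)) = Mul(Rational(-3, 2), Pow(3, -1)) = Mul(Rational(-3, 2), Rational(1, 3)) = Rational(-1, 2) ≈ -0.50000)
E = Rational(40, 3) (E = Mul(Rational(1, 3), Mul(Add(-5, 7), Mul(-40, Rational(-1, 2)))) = Mul(Rational(1, 3), Mul(2, 20)) = Mul(Rational(1, 3), 40) = Rational(40, 3) ≈ 13.333)
Add(V, E) = Add(2782, Rational(40, 3)) = Rational(8386, 3)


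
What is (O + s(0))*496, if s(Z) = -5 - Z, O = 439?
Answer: 215264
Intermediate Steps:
(O + s(0))*496 = (439 + (-5 - 1*0))*496 = (439 + (-5 + 0))*496 = (439 - 5)*496 = 434*496 = 215264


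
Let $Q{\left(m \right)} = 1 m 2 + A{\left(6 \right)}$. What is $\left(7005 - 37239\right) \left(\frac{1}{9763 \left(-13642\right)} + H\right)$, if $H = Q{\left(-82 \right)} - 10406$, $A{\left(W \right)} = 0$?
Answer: $\frac{21281485273894857}{66593423} \approx 3.1957 \cdot 10^{8}$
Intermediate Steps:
$Q{\left(m \right)} = 2 m$ ($Q{\left(m \right)} = 1 m 2 + 0 = m 2 + 0 = 2 m + 0 = 2 m$)
$H = -10570$ ($H = 2 \left(-82\right) - 10406 = -164 - 10406 = -10570$)
$\left(7005 - 37239\right) \left(\frac{1}{9763 \left(-13642\right)} + H\right) = \left(7005 - 37239\right) \left(\frac{1}{9763 \left(-13642\right)} - 10570\right) = - 30234 \left(\frac{1}{9763} \left(- \frac{1}{13642}\right) - 10570\right) = - 30234 \left(- \frac{1}{133186846} - 10570\right) = \left(-30234\right) \left(- \frac{1407784962221}{133186846}\right) = \frac{21281485273894857}{66593423}$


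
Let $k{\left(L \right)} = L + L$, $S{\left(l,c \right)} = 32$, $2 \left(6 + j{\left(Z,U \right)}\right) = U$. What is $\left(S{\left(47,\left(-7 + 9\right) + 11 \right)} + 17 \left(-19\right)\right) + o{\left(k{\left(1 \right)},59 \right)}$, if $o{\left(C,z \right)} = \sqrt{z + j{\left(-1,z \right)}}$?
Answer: $-291 + \frac{\sqrt{330}}{2} \approx -281.92$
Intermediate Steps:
$j{\left(Z,U \right)} = -6 + \frac{U}{2}$
$k{\left(L \right)} = 2 L$
$o{\left(C,z \right)} = \sqrt{-6 + \frac{3 z}{2}}$ ($o{\left(C,z \right)} = \sqrt{z + \left(-6 + \frac{z}{2}\right)} = \sqrt{-6 + \frac{3 z}{2}}$)
$\left(S{\left(47,\left(-7 + 9\right) + 11 \right)} + 17 \left(-19\right)\right) + o{\left(k{\left(1 \right)},59 \right)} = \left(32 + 17 \left(-19\right)\right) + \frac{\sqrt{-24 + 6 \cdot 59}}{2} = \left(32 - 323\right) + \frac{\sqrt{-24 + 354}}{2} = -291 + \frac{\sqrt{330}}{2}$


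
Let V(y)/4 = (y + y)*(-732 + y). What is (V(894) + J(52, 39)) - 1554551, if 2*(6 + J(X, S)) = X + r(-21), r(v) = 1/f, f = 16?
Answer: -12669023/32 ≈ -3.9591e+5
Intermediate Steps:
r(v) = 1/16
V(y) = 8*y*(-732 + y) (V(y) = 4*((y + y)*(-732 + y)) = 4*((2*y)*(-732 + y)) = 4*(2*y*(-732 + y)) = 8*y*(-732 + y))
J(X, S) = -191/32 + X/2 (J(X, S) = -6 + (X + 1/16)/2 = -6 + (1/16 + X)/2 = -6 + (1/32 + X/2) = -191/32 + X/2)
(V(894) + J(52, 39)) - 1554551 = (8*894*(-732 + 894) + (-191/32 + (1/2)*52)) - 1554551 = (8*894*162 + (-191/32 + 26)) - 1554551 = (1158624 + 641/32) - 1554551 = 37076609/32 - 1554551 = -12669023/32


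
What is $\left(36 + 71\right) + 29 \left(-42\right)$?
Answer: $-1111$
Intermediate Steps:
$\left(36 + 71\right) + 29 \left(-42\right) = 107 - 1218 = -1111$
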